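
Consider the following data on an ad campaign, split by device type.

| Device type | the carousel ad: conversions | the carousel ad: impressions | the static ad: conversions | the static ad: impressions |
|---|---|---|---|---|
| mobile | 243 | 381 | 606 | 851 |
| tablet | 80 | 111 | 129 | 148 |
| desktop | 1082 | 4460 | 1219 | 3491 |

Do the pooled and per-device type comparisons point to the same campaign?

Yes

Mobile: the carousel ad 243/381 = 63.8%, the static ad 606/851 = 71.2% → the static ad
Tablet: the carousel ad 80/111 = 72.1%, the static ad 129/148 = 87.2% → the static ad
Desktop: the carousel ad 1082/4460 = 24.3%, the static ad 1219/3491 = 34.9% → the static ad
Overall: the carousel ad 1405/4952 = 28.4%, the static ad 1954/4490 = 43.5% → the static ad
The static ad wins overall and in every device group — no reversal.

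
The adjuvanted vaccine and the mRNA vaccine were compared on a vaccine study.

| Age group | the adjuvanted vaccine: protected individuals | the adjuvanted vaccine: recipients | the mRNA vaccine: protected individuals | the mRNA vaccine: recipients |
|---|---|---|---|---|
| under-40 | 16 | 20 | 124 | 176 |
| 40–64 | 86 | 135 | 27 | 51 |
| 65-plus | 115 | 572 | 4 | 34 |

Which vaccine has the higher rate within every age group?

Under-40: the adjuvanted vaccine 16/20 = 80.0%, the mRNA vaccine 124/176 = 70.5% → the adjuvanted vaccine
40–64: the adjuvanted vaccine 86/135 = 63.7%, the mRNA vaccine 27/51 = 52.9% → the adjuvanted vaccine
65-plus: the adjuvanted vaccine 115/572 = 20.1%, the mRNA vaccine 4/34 = 11.8% → the adjuvanted vaccine
The adjuvanted vaccine has the higher rate in all 3 groups.

the adjuvanted vaccine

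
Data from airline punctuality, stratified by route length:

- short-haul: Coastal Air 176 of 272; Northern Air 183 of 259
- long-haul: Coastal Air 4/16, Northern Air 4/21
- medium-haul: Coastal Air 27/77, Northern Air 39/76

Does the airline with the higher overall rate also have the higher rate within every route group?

No

Short-haul: Coastal Air 176/272 = 64.7%, Northern Air 183/259 = 70.7% → Northern Air
Long-haul: Coastal Air 4/16 = 25.0%, Northern Air 4/21 = 19.0% → Coastal Air
Medium-haul: Coastal Air 27/77 = 35.1%, Northern Air 39/76 = 51.3% → Northern Air
Overall: Coastal Air 207/365 = 56.7%, Northern Air 226/356 = 63.5% → Northern Air
Neither sweeps: Coastal Air wins 1 of 3 groups, Northern Air wins 2. Northern Air wins overall but not every group — no Simpson reversal.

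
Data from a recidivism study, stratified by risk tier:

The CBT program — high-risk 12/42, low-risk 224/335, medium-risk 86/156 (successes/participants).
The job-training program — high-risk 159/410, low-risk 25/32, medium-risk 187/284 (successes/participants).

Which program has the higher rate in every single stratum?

the job-training program

High-risk: the CBT program 12/42 = 28.6%, the job-training program 159/410 = 38.8% → the job-training program
Low-risk: the CBT program 224/335 = 66.9%, the job-training program 25/32 = 78.1% → the job-training program
Medium-risk: the CBT program 86/156 = 55.1%, the job-training program 187/284 = 65.8% → the job-training program
The job-training program has the higher rate in all 3 groups.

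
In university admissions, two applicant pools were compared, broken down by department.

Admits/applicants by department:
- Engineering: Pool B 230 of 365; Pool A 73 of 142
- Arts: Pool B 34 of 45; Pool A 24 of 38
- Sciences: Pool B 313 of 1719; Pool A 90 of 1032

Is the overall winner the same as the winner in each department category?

Yes

Engineering: Pool B 230/365 = 63.0%, Pool A 73/142 = 51.4% → Pool B
Arts: Pool B 34/45 = 75.6%, Pool A 24/38 = 63.2% → Pool B
Sciences: Pool B 313/1719 = 18.2%, Pool A 90/1032 = 8.7% → Pool B
Overall: Pool B 577/2129 = 27.1%, Pool A 187/1212 = 15.4% → Pool B
Pool B wins overall and in every department group — no reversal.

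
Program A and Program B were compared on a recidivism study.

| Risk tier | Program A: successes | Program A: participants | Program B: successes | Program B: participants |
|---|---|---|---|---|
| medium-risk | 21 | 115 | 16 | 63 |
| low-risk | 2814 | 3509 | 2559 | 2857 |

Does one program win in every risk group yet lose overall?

Medium-risk: Program A 21/115 = 18.3%, Program B 16/63 = 25.4% → Program B
Low-risk: Program A 2814/3509 = 80.2%, Program B 2559/2857 = 89.6% → Program B
Overall: Program A 2835/3624 = 78.2%, Program B 2575/2920 = 88.2% → Program B
Program B wins overall and in every risk group — no reversal.

No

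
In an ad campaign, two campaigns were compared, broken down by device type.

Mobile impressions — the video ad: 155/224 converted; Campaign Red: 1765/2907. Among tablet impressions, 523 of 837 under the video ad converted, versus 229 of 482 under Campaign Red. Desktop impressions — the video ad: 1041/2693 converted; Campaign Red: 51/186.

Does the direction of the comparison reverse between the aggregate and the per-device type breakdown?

Mobile: the video ad 155/224 = 69.2%, Campaign Red 1765/2907 = 60.7% → the video ad
Tablet: the video ad 523/837 = 62.5%, Campaign Red 229/482 = 47.5% → the video ad
Desktop: the video ad 1041/2693 = 38.7%, Campaign Red 51/186 = 27.4% → the video ad
Overall: the video ad 1719/3754 = 45.8%, Campaign Red 2045/3575 = 57.2% → Campaign Red
The video ad wins each device group but Campaign Red wins overall — the comparison reverses. The video ad's impressions skew toward desktop, which has a lower base rate.

Yes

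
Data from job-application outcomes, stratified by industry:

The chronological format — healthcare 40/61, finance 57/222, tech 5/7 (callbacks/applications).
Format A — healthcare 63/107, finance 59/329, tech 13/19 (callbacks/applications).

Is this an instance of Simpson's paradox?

Healthcare: the chronological format 40/61 = 65.6%, Format A 63/107 = 58.9% → the chronological format
Finance: the chronological format 57/222 = 25.7%, Format A 59/329 = 17.9% → the chronological format
Tech: the chronological format 5/7 = 71.4%, Format A 13/19 = 68.4% → the chronological format
Overall: the chronological format 102/290 = 35.2%, Format A 135/455 = 29.7% → the chronological format
The chronological format wins overall and in every industry group — no reversal.

No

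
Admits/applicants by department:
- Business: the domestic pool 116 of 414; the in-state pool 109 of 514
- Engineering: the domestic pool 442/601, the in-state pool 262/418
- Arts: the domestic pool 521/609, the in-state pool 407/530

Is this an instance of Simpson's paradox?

Business: the domestic pool 116/414 = 28.0%, the in-state pool 109/514 = 21.2% → the domestic pool
Engineering: the domestic pool 442/601 = 73.5%, the in-state pool 262/418 = 62.7% → the domestic pool
Arts: the domestic pool 521/609 = 85.6%, the in-state pool 407/530 = 76.8% → the domestic pool
Overall: the domestic pool 1079/1624 = 66.4%, the in-state pool 778/1462 = 53.2% → the domestic pool
The domestic pool wins overall and in every department group — no reversal.

No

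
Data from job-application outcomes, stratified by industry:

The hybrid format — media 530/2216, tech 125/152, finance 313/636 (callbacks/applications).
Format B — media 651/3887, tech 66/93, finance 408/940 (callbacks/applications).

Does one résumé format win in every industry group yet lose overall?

Media: the hybrid format 530/2216 = 23.9%, Format B 651/3887 = 16.7% → the hybrid format
Tech: the hybrid format 125/152 = 82.2%, Format B 66/93 = 71.0% → the hybrid format
Finance: the hybrid format 313/636 = 49.2%, Format B 408/940 = 43.4% → the hybrid format
Overall: the hybrid format 968/3004 = 32.2%, Format B 1125/4920 = 22.9% → the hybrid format
The hybrid format wins overall and in every industry group — no reversal.

No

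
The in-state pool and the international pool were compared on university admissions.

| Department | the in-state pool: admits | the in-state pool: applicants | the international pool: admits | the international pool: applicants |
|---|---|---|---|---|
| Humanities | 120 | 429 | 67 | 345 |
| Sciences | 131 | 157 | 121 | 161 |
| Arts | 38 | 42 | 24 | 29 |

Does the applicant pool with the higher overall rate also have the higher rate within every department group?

Humanities: the in-state pool 120/429 = 28.0%, the international pool 67/345 = 19.4% → the in-state pool
Sciences: the in-state pool 131/157 = 83.4%, the international pool 121/161 = 75.2% → the in-state pool
Arts: the in-state pool 38/42 = 90.5%, the international pool 24/29 = 82.8% → the in-state pool
Overall: the in-state pool 289/628 = 46.0%, the international pool 212/535 = 39.6% → the in-state pool
The in-state pool wins overall and in every department group — no reversal.

Yes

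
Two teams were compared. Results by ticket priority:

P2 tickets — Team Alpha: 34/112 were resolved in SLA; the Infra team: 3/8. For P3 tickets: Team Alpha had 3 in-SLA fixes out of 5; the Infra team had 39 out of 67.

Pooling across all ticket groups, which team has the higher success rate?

the Infra team

P2: Team Alpha 34/112 = 30.4%, the Infra team 3/8 = 37.5% → the Infra team
P3: Team Alpha 3/5 = 60.0%, the Infra team 39/67 = 58.2% → Team Alpha
Overall: Team Alpha 37/117 = 31.6%, the Infra team 42/75 = 56.0% → the Infra team
(Neither sweeps every ticket group, but the Infra team has the higher pooled rate.)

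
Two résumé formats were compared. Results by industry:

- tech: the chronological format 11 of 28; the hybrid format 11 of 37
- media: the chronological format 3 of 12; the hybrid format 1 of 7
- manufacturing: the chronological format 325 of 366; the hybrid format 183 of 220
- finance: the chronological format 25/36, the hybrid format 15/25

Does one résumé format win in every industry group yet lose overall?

No

Tech: the chronological format 11/28 = 39.3%, the hybrid format 11/37 = 29.7% → the chronological format
Media: the chronological format 3/12 = 25.0%, the hybrid format 1/7 = 14.3% → the chronological format
Manufacturing: the chronological format 325/366 = 88.8%, the hybrid format 183/220 = 83.2% → the chronological format
Finance: the chronological format 25/36 = 69.4%, the hybrid format 15/25 = 60.0% → the chronological format
Overall: the chronological format 364/442 = 82.4%, the hybrid format 210/289 = 72.7% → the chronological format
The chronological format wins overall and in every industry group — no reversal.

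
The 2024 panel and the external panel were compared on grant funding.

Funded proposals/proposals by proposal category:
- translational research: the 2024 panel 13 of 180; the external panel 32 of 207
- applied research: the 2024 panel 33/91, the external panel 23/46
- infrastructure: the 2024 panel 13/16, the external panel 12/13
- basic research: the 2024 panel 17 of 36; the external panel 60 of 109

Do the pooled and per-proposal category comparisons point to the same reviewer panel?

Translational research: the 2024 panel 13/180 = 7.2%, the external panel 32/207 = 15.5% → the external panel
Applied research: the 2024 panel 33/91 = 36.3%, the external panel 23/46 = 50.0% → the external panel
Infrastructure: the 2024 panel 13/16 = 81.2%, the external panel 12/13 = 92.3% → the external panel
Basic research: the 2024 panel 17/36 = 47.2%, the external panel 60/109 = 55.0% → the external panel
Overall: the 2024 panel 76/323 = 23.5%, the external panel 127/375 = 33.9% → the external panel
The external panel wins overall and in every proposal group — no reversal.

Yes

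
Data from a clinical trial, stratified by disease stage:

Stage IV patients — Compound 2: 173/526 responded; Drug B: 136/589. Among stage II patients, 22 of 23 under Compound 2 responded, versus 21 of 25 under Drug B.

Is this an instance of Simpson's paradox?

Stage IV: Compound 2 173/526 = 32.9%, Drug B 136/589 = 23.1% → Compound 2
Stage II: Compound 2 22/23 = 95.7%, Drug B 21/25 = 84.0% → Compound 2
Overall: Compound 2 195/549 = 35.5%, Drug B 157/614 = 25.6% → Compound 2
Compound 2 wins overall and in every disease group — no reversal.

No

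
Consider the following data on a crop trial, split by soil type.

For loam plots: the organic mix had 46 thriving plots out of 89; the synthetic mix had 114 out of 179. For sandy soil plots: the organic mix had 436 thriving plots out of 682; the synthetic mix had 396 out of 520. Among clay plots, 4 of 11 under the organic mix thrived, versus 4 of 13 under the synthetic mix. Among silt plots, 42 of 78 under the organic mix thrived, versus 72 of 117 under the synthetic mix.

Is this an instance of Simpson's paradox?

No

Loam: the organic mix 46/89 = 51.7%, the synthetic mix 114/179 = 63.7% → the synthetic mix
Sandy soil: the organic mix 436/682 = 63.9%, the synthetic mix 396/520 = 76.2% → the synthetic mix
Clay: the organic mix 4/11 = 36.4%, the synthetic mix 4/13 = 30.8% → the organic mix
Silt: the organic mix 42/78 = 53.8%, the synthetic mix 72/117 = 61.5% → the synthetic mix
Overall: the organic mix 528/860 = 61.4%, the synthetic mix 586/829 = 70.7% → the synthetic mix
Neither sweeps: the organic mix wins 1 of 4 groups, the synthetic mix wins 3. The synthetic mix wins overall but not every group — no Simpson reversal.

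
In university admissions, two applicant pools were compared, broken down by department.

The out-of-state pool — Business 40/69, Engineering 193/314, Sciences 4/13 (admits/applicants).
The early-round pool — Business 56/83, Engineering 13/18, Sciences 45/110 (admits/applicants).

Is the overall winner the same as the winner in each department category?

Business: the out-of-state pool 40/69 = 58.0%, the early-round pool 56/83 = 67.5% → the early-round pool
Engineering: the out-of-state pool 193/314 = 61.5%, the early-round pool 13/18 = 72.2% → the early-round pool
Sciences: the out-of-state pool 4/13 = 30.8%, the early-round pool 45/110 = 40.9% → the early-round pool
Overall: the out-of-state pool 237/396 = 59.8%, the early-round pool 114/211 = 54.0% → the out-of-state pool
The early-round pool wins each department group but the out-of-state pool wins overall — the comparison reverses. The early-round pool's applicants skew toward Sciences, which has a lower base rate.

No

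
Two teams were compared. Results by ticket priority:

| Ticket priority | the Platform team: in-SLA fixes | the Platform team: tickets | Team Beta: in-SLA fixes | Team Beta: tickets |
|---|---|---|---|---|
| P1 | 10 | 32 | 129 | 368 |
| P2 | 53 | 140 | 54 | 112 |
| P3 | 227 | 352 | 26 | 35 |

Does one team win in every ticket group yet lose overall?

Yes

P1: the Platform team 10/32 = 31.2%, Team Beta 129/368 = 35.1% → Team Beta
P2: the Platform team 53/140 = 37.9%, Team Beta 54/112 = 48.2% → Team Beta
P3: the Platform team 227/352 = 64.5%, Team Beta 26/35 = 74.3% → Team Beta
Overall: the Platform team 290/524 = 55.3%, Team Beta 209/515 = 40.6% → the Platform team
Team Beta wins each ticket group but the Platform team wins overall — the comparison reverses. Team Beta's tickets skew toward P1, which has a lower base rate.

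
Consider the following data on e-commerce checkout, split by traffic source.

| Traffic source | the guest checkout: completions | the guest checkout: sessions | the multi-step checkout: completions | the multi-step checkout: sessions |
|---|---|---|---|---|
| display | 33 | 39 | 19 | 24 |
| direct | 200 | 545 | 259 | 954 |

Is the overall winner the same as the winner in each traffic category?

Display: the guest checkout 33/39 = 84.6%, the multi-step checkout 19/24 = 79.2% → the guest checkout
Direct: the guest checkout 200/545 = 36.7%, the multi-step checkout 259/954 = 27.1% → the guest checkout
Overall: the guest checkout 233/584 = 39.9%, the multi-step checkout 278/978 = 28.4% → the guest checkout
The guest checkout wins overall and in every traffic group — no reversal.

Yes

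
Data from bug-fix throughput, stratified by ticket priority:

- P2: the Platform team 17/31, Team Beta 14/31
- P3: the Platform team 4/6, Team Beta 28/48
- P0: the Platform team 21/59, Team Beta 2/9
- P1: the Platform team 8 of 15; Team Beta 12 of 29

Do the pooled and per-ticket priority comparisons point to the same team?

No

P2: the Platform team 17/31 = 54.8%, Team Beta 14/31 = 45.2% → the Platform team
P3: the Platform team 4/6 = 66.7%, Team Beta 28/48 = 58.3% → the Platform team
P0: the Platform team 21/59 = 35.6%, Team Beta 2/9 = 22.2% → the Platform team
P1: the Platform team 8/15 = 53.3%, Team Beta 12/29 = 41.4% → the Platform team
Overall: the Platform team 50/111 = 45.0%, Team Beta 56/117 = 47.9% → Team Beta
The Platform team wins each ticket group but Team Beta wins overall — the comparison reverses. The Platform team's tickets skew toward P0, which has a lower base rate.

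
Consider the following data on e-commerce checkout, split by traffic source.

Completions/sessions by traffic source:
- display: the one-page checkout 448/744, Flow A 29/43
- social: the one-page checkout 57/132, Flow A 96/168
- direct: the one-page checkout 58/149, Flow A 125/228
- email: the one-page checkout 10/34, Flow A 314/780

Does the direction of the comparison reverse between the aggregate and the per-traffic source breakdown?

Yes

Display: the one-page checkout 448/744 = 60.2%, Flow A 29/43 = 67.4% → Flow A
Social: the one-page checkout 57/132 = 43.2%, Flow A 96/168 = 57.1% → Flow A
Direct: the one-page checkout 58/149 = 38.9%, Flow A 125/228 = 54.8% → Flow A
Email: the one-page checkout 10/34 = 29.4%, Flow A 314/780 = 40.3% → Flow A
Overall: the one-page checkout 573/1059 = 54.1%, Flow A 564/1219 = 46.3% → the one-page checkout
Flow A wins each traffic group but the one-page checkout wins overall — the comparison reverses. Flow A's sessions skew toward email, which has a lower base rate.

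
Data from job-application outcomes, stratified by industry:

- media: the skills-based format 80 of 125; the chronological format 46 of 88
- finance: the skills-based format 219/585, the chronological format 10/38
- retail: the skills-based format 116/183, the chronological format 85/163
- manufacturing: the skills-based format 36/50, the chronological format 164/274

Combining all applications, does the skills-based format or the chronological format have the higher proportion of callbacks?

the chronological format

Media: the skills-based format 80/125 = 64.0%, the chronological format 46/88 = 52.3% → the skills-based format
Finance: the skills-based format 219/585 = 37.4%, the chronological format 10/38 = 26.3% → the skills-based format
Retail: the skills-based format 116/183 = 63.4%, the chronological format 85/163 = 52.1% → the skills-based format
Manufacturing: the skills-based format 36/50 = 72.0%, the chronological format 164/274 = 59.9% → the skills-based format
Overall: the skills-based format 451/943 = 47.8%, the chronological format 305/563 = 54.2% → the chronological format
(The skills-based format wins every industry group but the chronological format wins overall — the skills-based format's applications skew toward the low-rate finance group.)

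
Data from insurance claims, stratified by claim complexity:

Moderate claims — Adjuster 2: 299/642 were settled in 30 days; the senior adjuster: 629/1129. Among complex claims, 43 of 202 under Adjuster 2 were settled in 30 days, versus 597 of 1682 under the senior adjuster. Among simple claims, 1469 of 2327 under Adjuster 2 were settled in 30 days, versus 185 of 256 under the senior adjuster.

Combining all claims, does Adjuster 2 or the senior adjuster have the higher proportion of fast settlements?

Adjuster 2

Moderate: Adjuster 2 299/642 = 46.6%, the senior adjuster 629/1129 = 55.7% → the senior adjuster
Complex: Adjuster 2 43/202 = 21.3%, the senior adjuster 597/1682 = 35.5% → the senior adjuster
Simple: Adjuster 2 1469/2327 = 63.1%, the senior adjuster 185/256 = 72.3% → the senior adjuster
Overall: Adjuster 2 1811/3171 = 57.1%, the senior adjuster 1411/3067 = 46.0% → Adjuster 2
(The senior adjuster wins every claim group but Adjuster 2 wins overall — the senior adjuster's claims skew toward the low-rate complex group.)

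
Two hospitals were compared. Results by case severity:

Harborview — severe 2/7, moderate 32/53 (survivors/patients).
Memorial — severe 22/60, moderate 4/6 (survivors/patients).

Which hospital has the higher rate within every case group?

Memorial

Severe: Harborview 2/7 = 28.6%, Memorial 22/60 = 36.7% → Memorial
Moderate: Harborview 32/53 = 60.4%, Memorial 4/6 = 66.7% → Memorial
Memorial has the higher rate in both groups.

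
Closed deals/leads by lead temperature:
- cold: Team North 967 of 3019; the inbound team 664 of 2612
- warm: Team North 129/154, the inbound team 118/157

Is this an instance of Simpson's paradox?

No

Cold: Team North 967/3019 = 32.0%, the inbound team 664/2612 = 25.4% → Team North
Warm: Team North 129/154 = 83.8%, the inbound team 118/157 = 75.2% → Team North
Overall: Team North 1096/3173 = 34.5%, the inbound team 782/2769 = 28.2% → Team North
Team North wins overall and in every lead group — no reversal.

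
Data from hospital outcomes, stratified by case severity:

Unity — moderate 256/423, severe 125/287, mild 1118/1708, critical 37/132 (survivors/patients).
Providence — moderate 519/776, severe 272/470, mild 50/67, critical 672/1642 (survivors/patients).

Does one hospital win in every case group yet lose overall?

Moderate: Unity 256/423 = 60.5%, Providence 519/776 = 66.9% → Providence
Severe: Unity 125/287 = 43.6%, Providence 272/470 = 57.9% → Providence
Mild: Unity 1118/1708 = 65.5%, Providence 50/67 = 74.6% → Providence
Critical: Unity 37/132 = 28.0%, Providence 672/1642 = 40.9% → Providence
Overall: Unity 1536/2550 = 60.2%, Providence 1513/2955 = 51.2% → Unity
Providence wins each case group but Unity wins overall — the comparison reverses. Providence's patients skew toward critical, which has a lower base rate.

Yes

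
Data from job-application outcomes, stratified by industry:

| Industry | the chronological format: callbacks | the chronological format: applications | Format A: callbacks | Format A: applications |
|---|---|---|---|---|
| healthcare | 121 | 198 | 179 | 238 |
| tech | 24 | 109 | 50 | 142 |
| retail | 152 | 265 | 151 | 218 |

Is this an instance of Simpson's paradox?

Healthcare: the chronological format 121/198 = 61.1%, Format A 179/238 = 75.2% → Format A
Tech: the chronological format 24/109 = 22.0%, Format A 50/142 = 35.2% → Format A
Retail: the chronological format 152/265 = 57.4%, Format A 151/218 = 69.3% → Format A
Overall: the chronological format 297/572 = 51.9%, Format A 380/598 = 63.5% → Format A
Format A wins overall and in every industry group — no reversal.

No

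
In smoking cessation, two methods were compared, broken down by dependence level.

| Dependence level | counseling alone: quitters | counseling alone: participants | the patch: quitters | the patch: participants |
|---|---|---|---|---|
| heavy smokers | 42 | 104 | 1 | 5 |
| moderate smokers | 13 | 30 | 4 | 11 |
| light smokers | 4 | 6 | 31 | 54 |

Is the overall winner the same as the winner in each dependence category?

Heavy smokers: counseling alone 42/104 = 40.4%, the patch 1/5 = 20.0% → counseling alone
Moderate smokers: counseling alone 13/30 = 43.3%, the patch 4/11 = 36.4% → counseling alone
Light smokers: counseling alone 4/6 = 66.7%, the patch 31/54 = 57.4% → counseling alone
Overall: counseling alone 59/140 = 42.1%, the patch 36/70 = 51.4% → the patch
Counseling alone wins each dependence group but the patch wins overall — the comparison reverses. Counseling alone's participants skew toward heavy smokers, which has a lower base rate.

No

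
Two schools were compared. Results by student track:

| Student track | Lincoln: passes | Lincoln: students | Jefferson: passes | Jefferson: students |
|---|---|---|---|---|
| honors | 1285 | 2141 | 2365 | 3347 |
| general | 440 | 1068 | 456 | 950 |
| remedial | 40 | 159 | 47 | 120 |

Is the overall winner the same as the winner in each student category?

Yes

Honors: Lincoln 1285/2141 = 60.0%, Jefferson 2365/3347 = 70.7% → Jefferson
General: Lincoln 440/1068 = 41.2%, Jefferson 456/950 = 48.0% → Jefferson
Remedial: Lincoln 40/159 = 25.2%, Jefferson 47/120 = 39.2% → Jefferson
Overall: Lincoln 1765/3368 = 52.4%, Jefferson 2868/4417 = 64.9% → Jefferson
Jefferson wins overall and in every student group — no reversal.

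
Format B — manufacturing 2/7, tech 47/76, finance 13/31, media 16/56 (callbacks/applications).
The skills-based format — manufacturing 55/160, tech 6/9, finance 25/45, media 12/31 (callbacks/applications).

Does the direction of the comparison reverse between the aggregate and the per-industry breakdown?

Manufacturing: Format B 2/7 = 28.6%, the skills-based format 55/160 = 34.4% → the skills-based format
Tech: Format B 47/76 = 61.8%, the skills-based format 6/9 = 66.7% → the skills-based format
Finance: Format B 13/31 = 41.9%, the skills-based format 25/45 = 55.6% → the skills-based format
Media: Format B 16/56 = 28.6%, the skills-based format 12/31 = 38.7% → the skills-based format
Overall: Format B 78/170 = 45.9%, the skills-based format 98/245 = 40.0% → Format B
The skills-based format wins each industry group but Format B wins overall — the comparison reverses. The skills-based format's applications skew toward manufacturing, which has a lower base rate.

Yes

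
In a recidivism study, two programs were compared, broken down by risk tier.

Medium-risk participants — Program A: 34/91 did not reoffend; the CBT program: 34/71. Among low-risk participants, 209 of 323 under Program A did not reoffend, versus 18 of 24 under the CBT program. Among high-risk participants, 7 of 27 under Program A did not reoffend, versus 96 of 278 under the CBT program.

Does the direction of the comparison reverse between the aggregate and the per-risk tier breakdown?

Medium-risk: Program A 34/91 = 37.4%, the CBT program 34/71 = 47.9% → the CBT program
Low-risk: Program A 209/323 = 64.7%, the CBT program 18/24 = 75.0% → the CBT program
High-risk: Program A 7/27 = 25.9%, the CBT program 96/278 = 34.5% → the CBT program
Overall: Program A 250/441 = 56.7%, the CBT program 148/373 = 39.7% → Program A
The CBT program wins each risk group but Program A wins overall — the comparison reverses. The CBT program's participants skew toward high-risk, which has a lower base rate.

Yes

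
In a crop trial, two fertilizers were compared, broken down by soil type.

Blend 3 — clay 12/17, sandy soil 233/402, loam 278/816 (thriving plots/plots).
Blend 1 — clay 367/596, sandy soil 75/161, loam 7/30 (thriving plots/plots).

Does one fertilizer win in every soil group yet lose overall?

Yes

Clay: Blend 3 12/17 = 70.6%, Blend 1 367/596 = 61.6% → Blend 3
Sandy soil: Blend 3 233/402 = 58.0%, Blend 1 75/161 = 46.6% → Blend 3
Loam: Blend 3 278/816 = 34.1%, Blend 1 7/30 = 23.3% → Blend 3
Overall: Blend 3 523/1235 = 42.3%, Blend 1 449/787 = 57.1% → Blend 1
Blend 3 wins each soil group but Blend 1 wins overall — the comparison reverses. Blend 3's plots skew toward loam, which has a lower base rate.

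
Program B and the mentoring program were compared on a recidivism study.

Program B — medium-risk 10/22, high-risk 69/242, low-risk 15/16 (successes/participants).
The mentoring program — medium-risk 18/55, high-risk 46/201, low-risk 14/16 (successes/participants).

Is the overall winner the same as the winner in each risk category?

Yes

Medium-risk: Program B 10/22 = 45.5%, the mentoring program 18/55 = 32.7% → Program B
High-risk: Program B 69/242 = 28.5%, the mentoring program 46/201 = 22.9% → Program B
Low-risk: Program B 15/16 = 93.8%, the mentoring program 14/16 = 87.5% → Program B
Overall: Program B 94/280 = 33.6%, the mentoring program 78/272 = 28.7% → Program B
Program B wins overall and in every risk group — no reversal.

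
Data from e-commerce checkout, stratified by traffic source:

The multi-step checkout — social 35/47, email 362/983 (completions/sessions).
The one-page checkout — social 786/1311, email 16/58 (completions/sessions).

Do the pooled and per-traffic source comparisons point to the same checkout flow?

No

Social: the multi-step checkout 35/47 = 74.5%, the one-page checkout 786/1311 = 60.0% → the multi-step checkout
Email: the multi-step checkout 362/983 = 36.8%, the one-page checkout 16/58 = 27.6% → the multi-step checkout
Overall: the multi-step checkout 397/1030 = 38.5%, the one-page checkout 802/1369 = 58.6% → the one-page checkout
The multi-step checkout wins each traffic group but the one-page checkout wins overall — the comparison reverses. The multi-step checkout's sessions skew toward email, which has a lower base rate.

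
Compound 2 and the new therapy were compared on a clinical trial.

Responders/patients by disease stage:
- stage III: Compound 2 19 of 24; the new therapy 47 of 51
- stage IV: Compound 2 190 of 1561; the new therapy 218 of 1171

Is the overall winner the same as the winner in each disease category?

Stage III: Compound 2 19/24 = 79.2%, the new therapy 47/51 = 92.2% → the new therapy
Stage IV: Compound 2 190/1561 = 12.2%, the new therapy 218/1171 = 18.6% → the new therapy
Overall: Compound 2 209/1585 = 13.2%, the new therapy 265/1222 = 21.7% → the new therapy
The new therapy wins overall and in every disease group — no reversal.

Yes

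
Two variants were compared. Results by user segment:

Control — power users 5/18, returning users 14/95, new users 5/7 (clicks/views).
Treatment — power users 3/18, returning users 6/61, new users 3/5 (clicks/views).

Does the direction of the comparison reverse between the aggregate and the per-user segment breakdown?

No

Power users: Control 5/18 = 27.8%, Treatment 3/18 = 16.7% → Control
Returning users: Control 14/95 = 14.7%, Treatment 6/61 = 9.8% → Control
New users: Control 5/7 = 71.4%, Treatment 3/5 = 60.0% → Control
Overall: Control 24/120 = 20.0%, Treatment 12/84 = 14.3% → Control
Control wins overall and in every user group — no reversal.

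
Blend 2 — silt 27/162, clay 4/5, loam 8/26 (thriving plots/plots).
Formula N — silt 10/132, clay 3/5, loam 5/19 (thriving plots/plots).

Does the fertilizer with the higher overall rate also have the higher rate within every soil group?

Yes

Silt: Blend 2 27/162 = 16.7%, Formula N 10/132 = 7.6% → Blend 2
Clay: Blend 2 4/5 = 80.0%, Formula N 3/5 = 60.0% → Blend 2
Loam: Blend 2 8/26 = 30.8%, Formula N 5/19 = 26.3% → Blend 2
Overall: Blend 2 39/193 = 20.2%, Formula N 18/156 = 11.5% → Blend 2
Blend 2 wins overall and in every soil group — no reversal.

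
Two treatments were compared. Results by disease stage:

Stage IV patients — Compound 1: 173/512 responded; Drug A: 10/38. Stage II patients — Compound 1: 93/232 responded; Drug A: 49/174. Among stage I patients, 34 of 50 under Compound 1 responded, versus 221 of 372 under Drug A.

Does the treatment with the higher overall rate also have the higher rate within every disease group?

Stage IV: Compound 1 173/512 = 33.8%, Drug A 10/38 = 26.3% → Compound 1
Stage II: Compound 1 93/232 = 40.1%, Drug A 49/174 = 28.2% → Compound 1
Stage I: Compound 1 34/50 = 68.0%, Drug A 221/372 = 59.4% → Compound 1
Overall: Compound 1 300/794 = 37.8%, Drug A 280/584 = 47.9% → Drug A
Compound 1 wins each disease group but Drug A wins overall — the comparison reverses. Compound 1's patients skew toward stage IV, which has a lower base rate.

No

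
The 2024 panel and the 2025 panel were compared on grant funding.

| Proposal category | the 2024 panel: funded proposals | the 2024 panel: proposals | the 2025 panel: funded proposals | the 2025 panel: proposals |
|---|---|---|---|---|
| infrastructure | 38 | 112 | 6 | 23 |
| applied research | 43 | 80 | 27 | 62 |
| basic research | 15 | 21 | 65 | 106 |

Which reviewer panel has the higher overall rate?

Infrastructure: the 2024 panel 38/112 = 33.9%, the 2025 panel 6/23 = 26.1% → the 2024 panel
Applied research: the 2024 panel 43/80 = 53.8%, the 2025 panel 27/62 = 43.5% → the 2024 panel
Basic research: the 2024 panel 15/21 = 71.4%, the 2025 panel 65/106 = 61.3% → the 2024 panel
Overall: the 2024 panel 96/213 = 45.1%, the 2025 panel 98/191 = 51.3% → the 2025 panel
(The 2024 panel wins every proposal group but the 2025 panel wins overall — the 2024 panel's proposals skew toward the low-rate infrastructure group.)

the 2025 panel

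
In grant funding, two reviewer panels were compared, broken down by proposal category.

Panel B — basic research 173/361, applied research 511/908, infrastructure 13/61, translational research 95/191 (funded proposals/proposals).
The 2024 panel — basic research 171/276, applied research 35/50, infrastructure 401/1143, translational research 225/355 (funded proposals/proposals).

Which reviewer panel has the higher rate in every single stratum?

the 2024 panel

Basic research: Panel B 173/361 = 47.9%, the 2024 panel 171/276 = 62.0% → the 2024 panel
Applied research: Panel B 511/908 = 56.3%, the 2024 panel 35/50 = 70.0% → the 2024 panel
Infrastructure: Panel B 13/61 = 21.3%, the 2024 panel 401/1143 = 35.1% → the 2024 panel
Translational research: Panel B 95/191 = 49.7%, the 2024 panel 225/355 = 63.4% → the 2024 panel
The 2024 panel has the higher rate in all 4 groups.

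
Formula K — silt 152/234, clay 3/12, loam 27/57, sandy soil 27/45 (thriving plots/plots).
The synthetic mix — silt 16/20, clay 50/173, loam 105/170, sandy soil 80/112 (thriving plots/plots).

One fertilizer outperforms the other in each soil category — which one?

Silt: Formula K 152/234 = 65.0%, the synthetic mix 16/20 = 80.0% → the synthetic mix
Clay: Formula K 3/12 = 25.0%, the synthetic mix 50/173 = 28.9% → the synthetic mix
Loam: Formula K 27/57 = 47.4%, the synthetic mix 105/170 = 61.8% → the synthetic mix
Sandy soil: Formula K 27/45 = 60.0%, the synthetic mix 80/112 = 71.4% → the synthetic mix
The synthetic mix has the higher rate in all 4 groups.

the synthetic mix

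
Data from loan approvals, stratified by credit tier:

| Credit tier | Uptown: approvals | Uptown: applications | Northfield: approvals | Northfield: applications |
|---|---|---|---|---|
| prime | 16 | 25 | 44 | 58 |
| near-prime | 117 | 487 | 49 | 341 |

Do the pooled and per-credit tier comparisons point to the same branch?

No

Prime: Uptown 16/25 = 64.0%, Northfield 44/58 = 75.9% → Northfield
Near-prime: Uptown 117/487 = 24.0%, Northfield 49/341 = 14.4% → Uptown
Overall: Uptown 133/512 = 26.0%, Northfield 93/399 = 23.3% → Uptown
Neither sweeps: Uptown wins 1 of 2 groups, Northfield wins 1. Uptown wins overall but not every group — no Simpson reversal.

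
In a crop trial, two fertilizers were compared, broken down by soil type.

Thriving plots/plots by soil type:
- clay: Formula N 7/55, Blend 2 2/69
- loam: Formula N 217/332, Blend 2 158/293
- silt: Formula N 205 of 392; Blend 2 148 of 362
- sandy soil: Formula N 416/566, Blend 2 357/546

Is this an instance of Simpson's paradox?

No

Clay: Formula N 7/55 = 12.7%, Blend 2 2/69 = 2.9% → Formula N
Loam: Formula N 217/332 = 65.4%, Blend 2 158/293 = 53.9% → Formula N
Silt: Formula N 205/392 = 52.3%, Blend 2 148/362 = 40.9% → Formula N
Sandy soil: Formula N 416/566 = 73.5%, Blend 2 357/546 = 65.4% → Formula N
Overall: Formula N 845/1345 = 62.8%, Blend 2 665/1270 = 52.4% → Formula N
Formula N wins overall and in every soil group — no reversal.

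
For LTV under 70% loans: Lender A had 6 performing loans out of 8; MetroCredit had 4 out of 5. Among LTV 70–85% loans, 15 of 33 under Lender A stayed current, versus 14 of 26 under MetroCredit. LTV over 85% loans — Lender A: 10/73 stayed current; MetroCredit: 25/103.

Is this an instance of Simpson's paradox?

LTV under 70%: Lender A 6/8 = 75.0%, MetroCredit 4/5 = 80.0% → MetroCredit
LTV 70–85%: Lender A 15/33 = 45.5%, MetroCredit 14/26 = 53.8% → MetroCredit
LTV over 85%: Lender A 10/73 = 13.7%, MetroCredit 25/103 = 24.3% → MetroCredit
Overall: Lender A 31/114 = 27.2%, MetroCredit 43/134 = 32.1% → MetroCredit
MetroCredit wins overall and in every loan-to-value group — no reversal.

No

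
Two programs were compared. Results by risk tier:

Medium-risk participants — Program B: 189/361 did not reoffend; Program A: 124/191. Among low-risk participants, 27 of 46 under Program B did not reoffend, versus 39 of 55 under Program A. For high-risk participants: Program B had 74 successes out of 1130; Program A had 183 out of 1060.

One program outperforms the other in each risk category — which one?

Program A

Medium-risk: Program B 189/361 = 52.4%, Program A 124/191 = 64.9% → Program A
Low-risk: Program B 27/46 = 58.7%, Program A 39/55 = 70.9% → Program A
High-risk: Program B 74/1130 = 6.5%, Program A 183/1060 = 17.3% → Program A
Program A has the higher rate in all 3 groups.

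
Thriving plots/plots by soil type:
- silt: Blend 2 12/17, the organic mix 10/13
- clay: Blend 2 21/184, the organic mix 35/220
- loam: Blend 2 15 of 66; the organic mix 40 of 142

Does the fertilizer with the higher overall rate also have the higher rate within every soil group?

Yes

Silt: Blend 2 12/17 = 70.6%, the organic mix 10/13 = 76.9% → the organic mix
Clay: Blend 2 21/184 = 11.4%, the organic mix 35/220 = 15.9% → the organic mix
Loam: Blend 2 15/66 = 22.7%, the organic mix 40/142 = 28.2% → the organic mix
Overall: Blend 2 48/267 = 18.0%, the organic mix 85/375 = 22.7% → the organic mix
The organic mix wins overall and in every soil group — no reversal.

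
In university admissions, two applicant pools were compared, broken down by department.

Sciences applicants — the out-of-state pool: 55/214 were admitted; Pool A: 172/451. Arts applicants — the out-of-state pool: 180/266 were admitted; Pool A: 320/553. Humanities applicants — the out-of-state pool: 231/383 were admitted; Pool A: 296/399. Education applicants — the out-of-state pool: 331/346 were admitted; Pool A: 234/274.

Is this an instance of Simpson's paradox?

No

Sciences: the out-of-state pool 55/214 = 25.7%, Pool A 172/451 = 38.1% → Pool A
Arts: the out-of-state pool 180/266 = 67.7%, Pool A 320/553 = 57.9% → the out-of-state pool
Humanities: the out-of-state pool 231/383 = 60.3%, Pool A 296/399 = 74.2% → Pool A
Education: the out-of-state pool 331/346 = 95.7%, Pool A 234/274 = 85.4% → the out-of-state pool
Overall: the out-of-state pool 797/1209 = 65.9%, Pool A 1022/1677 = 60.9% → the out-of-state pool
Neither sweeps: the out-of-state pool wins 2 of 4 groups, Pool A wins 2. The out-of-state pool wins overall but not every group — no Simpson reversal.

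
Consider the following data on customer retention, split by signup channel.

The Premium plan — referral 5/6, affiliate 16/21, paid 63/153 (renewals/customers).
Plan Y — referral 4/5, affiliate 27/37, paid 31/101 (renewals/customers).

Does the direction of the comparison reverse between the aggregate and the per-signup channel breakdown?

No

Referral: the Premium plan 5/6 = 83.3%, Plan Y 4/5 = 80.0% → the Premium plan
Affiliate: the Premium plan 16/21 = 76.2%, Plan Y 27/37 = 73.0% → the Premium plan
Paid: the Premium plan 63/153 = 41.2%, Plan Y 31/101 = 30.7% → the Premium plan
Overall: the Premium plan 84/180 = 46.7%, Plan Y 62/143 = 43.4% → the Premium plan
The Premium plan wins overall and in every signup group — no reversal.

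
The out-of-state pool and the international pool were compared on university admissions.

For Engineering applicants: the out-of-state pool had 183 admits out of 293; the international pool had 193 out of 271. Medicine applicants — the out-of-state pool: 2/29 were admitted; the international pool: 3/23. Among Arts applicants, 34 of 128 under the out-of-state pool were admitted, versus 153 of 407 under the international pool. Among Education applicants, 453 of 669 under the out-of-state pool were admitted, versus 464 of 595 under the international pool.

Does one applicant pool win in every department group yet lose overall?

No

Engineering: the out-of-state pool 183/293 = 62.5%, the international pool 193/271 = 71.2% → the international pool
Medicine: the out-of-state pool 2/29 = 6.9%, the international pool 3/23 = 13.0% → the international pool
Arts: the out-of-state pool 34/128 = 26.6%, the international pool 153/407 = 37.6% → the international pool
Education: the out-of-state pool 453/669 = 67.7%, the international pool 464/595 = 78.0% → the international pool
Overall: the out-of-state pool 672/1119 = 60.1%, the international pool 813/1296 = 62.7% → the international pool
The international pool wins overall and in every department group — no reversal.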